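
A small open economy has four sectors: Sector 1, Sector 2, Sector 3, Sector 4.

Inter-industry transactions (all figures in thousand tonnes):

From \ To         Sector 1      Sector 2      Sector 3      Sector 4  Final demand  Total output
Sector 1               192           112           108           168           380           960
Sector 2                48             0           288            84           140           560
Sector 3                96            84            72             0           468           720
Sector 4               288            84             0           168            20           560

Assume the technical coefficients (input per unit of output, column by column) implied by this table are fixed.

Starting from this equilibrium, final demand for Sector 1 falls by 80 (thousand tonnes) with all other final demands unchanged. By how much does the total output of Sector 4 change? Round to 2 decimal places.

Δx_4 = -61.78

Technical coefficients a_ij = z_ij / X_j:
  a_11 = 192/960 = 0.20, a_21 = 48/960 = 0.05, a_31 = 96/960 = 0.10, a_41 = 288/960 = 0.30
  a_12 = 112/560 = 0.20, a_22 = 0/560 = 0.00, a_32 = 84/560 = 0.15, a_42 = 84/560 = 0.15
  a_13 = 108/720 = 0.15, a_23 = 288/720 = 0.40, a_33 = 72/720 = 0.10, a_43 = 0/720 = 0.00
  a_14 = 168/560 = 0.30, a_24 = 84/560 = 0.15, a_34 = 0/560 = 0.00, a_44 = 168/560 = 0.30
I − A =
  [   0.80    -0.20    -0.15    -0.30]
  [  -0.05     1.00    -0.40    -0.15]
  [  -0.10    -0.15     0.90     0.00]
  [  -0.30    -0.15     0.00     0.70]
Compute the cofactors C_ij = (−1)^(i+j)·(3×3 minor ij) of I−A; the adjugate is their transpose:
adj(I−A) = Cᵀ =
  [ 0.567750   0.182250   0.175625   0.282375]
  [ 0.100000   0.412500   0.200000   0.131250]
  [ 0.079750   0.089000   0.433750   0.053250]
  [ 0.264750   0.166500   0.118125   0.638875]
det(I−A) = Σ_j (I−A)_1j·C_1j = (0.80)(0.567750) + (-0.20)(0.100000) + (-0.15)(0.079750) + (-0.30)(0.264750) = 0.3428125
(I − A)⁻¹ = adj(I−A) / det(I−A) ≈
  [   1.6562     0.5316     0.5123     0.8237]
  [   0.2917     1.2033     0.5834     0.3829]
  [   0.2326     0.2596     1.2653     0.1553]
  [   0.7723     0.4857     0.3446     1.8636]
Δx = (I − A)⁻¹ Δd with Δd having -80 in the Sector 1 component and 0 elsewhere.
So Δx_4 = L_41 · (-80), where L_41 = adj(I−A)_41 / det(I−A) = 0.264750 / 0.3428125.
Δx_4 = 0.264750 × (-80) / 0.3428125 = -21.18 / 0.3428125 ≈ -61.78.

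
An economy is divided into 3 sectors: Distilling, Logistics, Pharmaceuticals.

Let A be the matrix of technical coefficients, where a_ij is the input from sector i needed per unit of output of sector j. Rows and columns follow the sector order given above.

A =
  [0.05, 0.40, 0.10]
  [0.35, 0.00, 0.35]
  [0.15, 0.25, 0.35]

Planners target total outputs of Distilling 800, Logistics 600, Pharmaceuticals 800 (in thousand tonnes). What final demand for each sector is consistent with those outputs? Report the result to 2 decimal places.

d_1 = 440.00, d_2 = 40.00, d_3 = 250.00

I − A =
  [   0.95    -0.40    -0.10]
  [  -0.35     1.00    -0.35]
  [  -0.15    -0.25     0.65]
d = (I − A) x:
  d_1 = (+0.95)·800 + (-0.40)·600 + (-0.10)·800 = 440.00
  d_2 = (-0.35)·800 + (+1.00)·600 + (-0.35)·800 = 40.00
  d_3 = (-0.15)·800 + (-0.25)·600 + (+0.65)·800 = 250.00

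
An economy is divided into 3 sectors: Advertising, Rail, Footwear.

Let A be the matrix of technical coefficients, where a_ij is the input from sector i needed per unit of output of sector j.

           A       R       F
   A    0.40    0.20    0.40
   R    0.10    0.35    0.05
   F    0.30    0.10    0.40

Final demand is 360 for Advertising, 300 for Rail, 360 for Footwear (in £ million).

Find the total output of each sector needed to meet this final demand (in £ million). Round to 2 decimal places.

x_A = 2117.91, x_R = 926.87, x_F = 1813.43

I − A =
  [   0.60    -0.20    -0.40]
  [  -0.10     0.65    -0.05]
  [  -0.30    -0.10     0.60]
Cofactors of I−A, C_ij = (−1)^(i+j)·(minor ij) (rows/columns in the sector order above):
  C_11 = (0.65)(0.60) − (-0.05)(-0.10) = 0.3850
  C_12 = −[(-0.10)(0.60) − (-0.05)(-0.30)] = 0.0750
  C_13 = (-0.10)(-0.10) − (0.65)(-0.30) = 0.2050
  C_21 = −[(-0.20)(0.60) − (-0.40)(-0.10)] = 0.1600
  C_22 = (0.60)(0.60) − (-0.40)(-0.30) = 0.2400
  C_23 = −[(0.60)(-0.10) − (-0.20)(-0.30)] = 0.1200
  C_31 = (-0.20)(-0.05) − (-0.40)(0.65) = 0.2700
  C_32 = −[(0.60)(-0.05) − (-0.40)(-0.10)] = 0.0700
  C_33 = (0.60)(0.65) − (-0.20)(-0.10) = 0.3700
det(I−A) = Σ_j (I−A)_1j·C_1j = (0.60)(0.3850) + (-0.20)(0.0750) + (-0.40)(0.2050) = 0.1340
adj(I−A) = Cᵀ =
  [ 0.3850   0.1600   0.2700]
  [ 0.0750   0.2400   0.0700]
  [ 0.2050   0.1200   0.3700]
(I − A)⁻¹ = adj(I−A) / det(I−A) ≈
  [   2.8731     1.1940     2.0149]
  [   0.5597     1.7910     0.5224]
  [   1.5299     0.8955     2.7612]
x = (I − A)⁻¹ d = adj(I−A)·d / det(I−A), with det(I−A) = 0.1340:
  x_A = (0.3850·360 + 0.1600·300 + 0.2700·360) / 0.1340 = 283.80 / 0.1340 ≈ 2117.91
  x_R = (0.0750·360 + 0.2400·300 + 0.0700·360) / 0.1340 = 124.20 / 0.1340 ≈ 926.87
  x_F = (0.2050·360 + 0.1200·300 + 0.3700·360) / 0.1340 = 243.00 / 0.1340 ≈ 1813.43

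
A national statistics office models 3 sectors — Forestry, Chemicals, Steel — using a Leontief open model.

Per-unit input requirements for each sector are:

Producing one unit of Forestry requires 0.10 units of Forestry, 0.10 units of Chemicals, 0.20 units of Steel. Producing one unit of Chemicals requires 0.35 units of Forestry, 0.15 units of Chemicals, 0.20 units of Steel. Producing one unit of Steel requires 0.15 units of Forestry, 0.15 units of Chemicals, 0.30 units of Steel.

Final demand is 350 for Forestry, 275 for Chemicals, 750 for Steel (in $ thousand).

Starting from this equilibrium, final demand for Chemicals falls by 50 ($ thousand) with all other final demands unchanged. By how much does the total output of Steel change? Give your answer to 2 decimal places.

Δx_3 = -28.09

I − A =
  [   0.90    -0.35    -0.15]
  [  -0.10     0.85    -0.15]
  [  -0.20    -0.20     0.70]
Cofactors of I−A, C_ij = (−1)^(i+j)·(minor ij) (rows/columns in the sector order above):
  C_11 = (0.85)(0.70) − (-0.15)(-0.20) = 0.5650
  C_12 = −[(-0.10)(0.70) − (-0.15)(-0.20)] = 0.1000
  C_13 = (-0.10)(-0.20) − (0.85)(-0.20) = 0.1900
  C_21 = −[(-0.35)(0.70) − (-0.15)(-0.20)] = 0.2750
  C_22 = (0.90)(0.70) − (-0.15)(-0.20) = 0.6000
  C_23 = −[(0.90)(-0.20) − (-0.35)(-0.20)] = 0.2500
  C_31 = (-0.35)(-0.15) − (-0.15)(0.85) = 0.1800
  C_32 = −[(0.90)(-0.15) − (-0.15)(-0.10)] = 0.1500
  C_33 = (0.90)(0.85) − (-0.35)(-0.10) = 0.7300
det(I−A) = Σ_j (I−A)_1j·C_1j = (0.90)(0.5650) + (-0.35)(0.1000) + (-0.15)(0.1900) = 0.4450
adj(I−A) = Cᵀ =
  [ 0.5650   0.2750   0.1800]
  [ 0.1000   0.6000   0.1500]
  [ 0.1900   0.2500   0.7300]
(I − A)⁻¹ = adj(I−A) / det(I−A) ≈
  [   1.2697     0.6180     0.4045]
  [   0.2247     1.3483     0.3371]
  [   0.4270     0.5618     1.6404]
Δx = (I − A)⁻¹ Δd with Δd having -50 in the Chemicals component and 0 elsewhere.
So Δx_3 = L_32 · (-50), where L_32 = adj(I−A)_32 / det(I−A) = 0.2500 / 0.4450.
Δx_3 = 0.2500 × (-50) / 0.4450 = -12.50 / 0.4450 ≈ -28.09.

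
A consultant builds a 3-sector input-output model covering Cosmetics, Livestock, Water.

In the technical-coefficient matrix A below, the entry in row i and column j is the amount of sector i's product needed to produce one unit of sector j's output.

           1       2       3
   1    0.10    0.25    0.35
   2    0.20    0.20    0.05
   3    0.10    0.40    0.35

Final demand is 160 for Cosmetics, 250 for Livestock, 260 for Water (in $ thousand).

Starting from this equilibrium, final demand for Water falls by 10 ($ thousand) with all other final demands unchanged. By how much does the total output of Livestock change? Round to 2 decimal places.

I − A =
  [   0.90    -0.25    -0.35]
  [  -0.20     0.80    -0.05]
  [  -0.10    -0.40     0.65]
Cofactors of I−A, C_ij = (−1)^(i+j)·(minor ij) (rows/columns in the sector order above):
  C_11 = (0.80)(0.65) − (-0.05)(-0.40) = 0.5000
  C_12 = −[(-0.20)(0.65) − (-0.05)(-0.10)] = 0.1350
  C_13 = (-0.20)(-0.40) − (0.80)(-0.10) = 0.1600
  C_21 = −[(-0.25)(0.65) − (-0.35)(-0.40)] = 0.3025
  C_22 = (0.90)(0.65) − (-0.35)(-0.10) = 0.5500
  C_23 = −[(0.90)(-0.40) − (-0.25)(-0.10)] = 0.3850
  C_31 = (-0.25)(-0.05) − (-0.35)(0.80) = 0.2925
  C_32 = −[(0.90)(-0.05) − (-0.35)(-0.20)] = 0.1150
  C_33 = (0.90)(0.80) − (-0.25)(-0.20) = 0.6700
det(I−A) = Σ_j (I−A)_1j·C_1j = (0.90)(0.5000) + (-0.25)(0.1350) + (-0.35)(0.1600) = 0.36025
adj(I−A) = Cᵀ =
  [ 0.5000   0.3025   0.2925]
  [ 0.1350   0.5500   0.1150]
  [ 0.1600   0.3850   0.6700]
(I − A)⁻¹ = adj(I−A) / det(I−A) ≈
  [   1.3879     0.8397     0.8119]
  [   0.3747     1.5267     0.3192]
  [   0.4441     1.0687     1.8598]
Δx = (I − A)⁻¹ Δd with Δd having -10 in the Water component and 0 elsewhere.
So Δx_2 = L_23 · (-10), where L_23 = adj(I−A)_23 / det(I−A) = 0.1150 / 0.36025.
Δx_2 = 0.1150 × (-10) / 0.36025 = -1.15 / 0.36025 ≈ -3.19.

Δx_2 = -3.19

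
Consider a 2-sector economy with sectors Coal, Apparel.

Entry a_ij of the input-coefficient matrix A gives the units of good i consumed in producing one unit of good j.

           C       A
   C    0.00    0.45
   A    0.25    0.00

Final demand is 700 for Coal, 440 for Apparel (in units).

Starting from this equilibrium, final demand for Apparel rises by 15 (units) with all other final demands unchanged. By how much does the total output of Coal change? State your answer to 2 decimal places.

I − A =
  [   1.00    -0.45]
  [  -0.25     1.00]
det(I−A) = (1.00)(1.00) − (-0.45)(-0.25) = 0.8875
adj(I−A) = [[1.00, 0.45], [0.25, 1.00]]
(I − A)⁻¹ = adj(I−A) / det(I−A) ≈
  [   1.1268     0.5070]
  [   0.2817     1.1268]
Δx = (I − A)⁻¹ Δd with Δd having +15 in the Apparel component and 0 elsewhere.
So Δx_C = L_CA · (+15), where L_CA = adj(I−A)_CA / det(I−A) = 0.45 / 0.8875.
Δx_C = 0.45 × (+15) / 0.8875 = 6.75 / 0.8875 ≈ 7.61.

Δx_C = 7.61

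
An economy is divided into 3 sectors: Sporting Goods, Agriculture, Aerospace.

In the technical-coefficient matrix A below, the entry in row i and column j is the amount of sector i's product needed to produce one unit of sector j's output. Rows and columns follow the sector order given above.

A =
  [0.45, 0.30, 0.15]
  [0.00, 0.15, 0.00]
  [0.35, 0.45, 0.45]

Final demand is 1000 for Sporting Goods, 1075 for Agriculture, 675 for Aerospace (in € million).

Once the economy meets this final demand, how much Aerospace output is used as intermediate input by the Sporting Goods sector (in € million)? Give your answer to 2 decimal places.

I − A =
  [   0.55    -0.30    -0.15]
  [   0.00     0.85     0.00]
  [  -0.35    -0.45     0.55]
Cofactors of I−A, C_ij = (−1)^(i+j)·(minor ij) (rows/columns in the sector order above):
  C_11 = (0.85)(0.55) − (0.00)(-0.45) = 0.4675
  C_12 = −[(0.00)(0.55) − (0.00)(-0.35)] = 0.0000
  C_13 = (0.00)(-0.45) − (0.85)(-0.35) = 0.2975
  C_21 = −[(-0.30)(0.55) − (-0.15)(-0.45)] = 0.2325
  C_22 = (0.55)(0.55) − (-0.15)(-0.35) = 0.2500
  C_23 = −[(0.55)(-0.45) − (-0.30)(-0.35)] = 0.3525
  C_31 = (-0.30)(0.00) − (-0.15)(0.85) = 0.1275
  C_32 = −[(0.55)(0.00) − (-0.15)(0.00)] = 0.0000
  C_33 = (0.55)(0.85) − (-0.30)(0.00) = 0.4675
det(I−A) = Σ_j (I−A)_1j·C_1j = (0.55)(0.4675) + (-0.30)(0.0000) + (-0.15)(0.2975) = 0.2125
adj(I−A) = Cᵀ =
  [ 0.4675   0.2325   0.1275]
  [ 0.0000   0.2500   0.0000]
  [ 0.2975   0.3525   0.4675]
(I − A)⁻¹ = adj(I−A) / det(I−A) ≈
  [   2.2000     1.0941     0.6000]
  [   0.0000     1.1765     0.0000]
  [   1.4000     1.6588     2.2000]
First solve x = (I − A)⁻¹ d = adj(I−A)·d / det(I−A); in particular x_1 = (0.4675·1000 + 0.2325·1075 + 0.1275·675) / 0.2125 = 803.50 / 0.2125 ≈ 3781.1765.
Intermediate flow from 3 to 1: z_31 = a_31 · x_1 = 0.35 × 803.50 / 0.2125 = 281.225 / 0.2125 ≈ 1323.41.

z_31 = 1323.41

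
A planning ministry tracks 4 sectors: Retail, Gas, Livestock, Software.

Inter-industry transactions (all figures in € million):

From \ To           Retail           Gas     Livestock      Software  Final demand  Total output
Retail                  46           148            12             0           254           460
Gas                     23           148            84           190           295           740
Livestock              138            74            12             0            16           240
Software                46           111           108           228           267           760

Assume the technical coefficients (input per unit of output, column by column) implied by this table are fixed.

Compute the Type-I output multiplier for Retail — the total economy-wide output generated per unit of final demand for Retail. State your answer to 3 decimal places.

m_R = 2.659

Technical coefficients a_ij = z_ij / X_j:
  a_RR = 46/460 = 0.10, a_GR = 23/460 = 0.05, a_LR = 138/460 = 0.30, a_SR = 46/460 = 0.10
  a_RG = 148/740 = 0.20, a_GG = 148/740 = 0.20, a_LG = 74/740 = 0.10, a_SG = 111/740 = 0.15
  a_RL = 12/240 = 0.05, a_GL = 84/240 = 0.35, a_LL = 12/240 = 0.05, a_SL = 108/240 = 0.45
  a_RS = 0/760 = 0.00, a_GS = 190/760 = 0.25, a_LS = 0/760 = 0.00, a_SS = 228/760 = 0.30
I − A =
  [   0.90    -0.20    -0.05     0.00]
  [  -0.05     0.80    -0.35    -0.25]
  [  -0.30    -0.10     0.95     0.00]
  [  -0.10    -0.15    -0.45     0.70]
Compute the cofactors C_ij = (−1)^(i+j)·(3×3 minor ij) of I−A; the adjugate is their transpose:
adj(I−A) = Cᵀ =
  [ 0.460625   0.136500   0.097625   0.048750]
  [ 0.164250   0.588000   0.324750   0.210000]
  [ 0.162750   0.105000   0.458250   0.037500]
  [ 0.205625   0.213000   0.378125   0.609750]
det(I−A) = Σ_j (I−A)_1j·C_1j = (0.90)(0.460625) + (-0.20)(0.164250) + (-0.05)(0.162750) + (0.00)(0.205625) = 0.373575
(I − A)⁻¹ = adj(I−A) / det(I−A) ≈
  [   1.2330     0.3654     0.2613     0.1305]
  [   0.4397     1.5740     0.8693     0.5621]
  [   0.4357     0.2811     1.2267     0.1004]
  [   0.5504     0.5702     1.0122     1.6322]
The output multiplier for sector j is the column-j sum of the Leontief inverse (I − A)⁻¹ = adj(I−A) / det(I−A).
Column R of adj(I−A): (0.460625, 0.164250, 0.162750, 0.205625); det(I−A) = 0.373575.
m_R = (0.460625 + 0.164250 + 0.162750 + 0.205625) / 0.373575 = 0.99325 / 0.373575 ≈ 2.659.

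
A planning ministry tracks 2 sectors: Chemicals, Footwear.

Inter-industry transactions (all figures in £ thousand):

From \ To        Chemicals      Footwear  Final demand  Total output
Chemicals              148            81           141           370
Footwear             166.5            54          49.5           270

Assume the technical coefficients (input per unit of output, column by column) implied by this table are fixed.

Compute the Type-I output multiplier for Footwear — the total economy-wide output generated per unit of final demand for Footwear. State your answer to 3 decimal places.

m_2 = 2.609

Technical coefficients a_ij = z_ij / X_j:
  a_11 = 148/370 = 0.40, a_21 = 166.5/370 = 0.45
  a_12 = 81/270 = 0.30, a_22 = 54/270 = 0.20
I − A =
  [   0.60    -0.30]
  [  -0.45     0.80]
det(I−A) = (0.60)(0.80) − (-0.30)(-0.45) = 0.3450
adj(I−A) = [[0.80, 0.30], [0.45, 0.60]]
(I − A)⁻¹ = adj(I−A) / det(I−A) ≈
  [   2.3188     0.8696]
  [   1.3043     1.7391]
The output multiplier for sector j is the column-j sum of the Leontief inverse (I − A)⁻¹ = adj(I−A) / det(I−A).
Column 2 of adj(I−A): (0.30, 0.60); det(I−A) = 0.3450.
m_2 = (0.30 + 0.60) / 0.3450 = 0.90 / 0.3450 ≈ 2.609.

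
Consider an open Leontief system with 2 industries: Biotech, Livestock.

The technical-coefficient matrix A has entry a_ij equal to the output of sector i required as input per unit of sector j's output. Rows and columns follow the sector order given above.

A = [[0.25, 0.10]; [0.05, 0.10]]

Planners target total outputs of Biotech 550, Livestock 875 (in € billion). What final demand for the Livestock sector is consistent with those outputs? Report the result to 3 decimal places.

I − A =
  [   0.75    -0.10]
  [  -0.05     0.90]
d = (I − A) x:
  d_B = (+0.75)·550 + (-0.10)·875 = 325.000
  d_L = (-0.05)·550 + (+0.90)·875 = 760.000

d_L = 760.000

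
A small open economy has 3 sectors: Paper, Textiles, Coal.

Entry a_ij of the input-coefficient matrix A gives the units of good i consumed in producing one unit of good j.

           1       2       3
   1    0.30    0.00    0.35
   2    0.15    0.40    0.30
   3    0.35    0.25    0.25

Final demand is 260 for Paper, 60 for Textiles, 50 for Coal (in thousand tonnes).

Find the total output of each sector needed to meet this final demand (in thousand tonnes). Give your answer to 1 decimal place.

I − A =
  [   0.70     0.00    -0.35]
  [  -0.15     0.60    -0.30]
  [  -0.35    -0.25     0.75]
Cofactors of I−A, C_ij = (−1)^(i+j)·(minor ij) (rows/columns in the sector order above):
  C_11 = (0.60)(0.75) − (-0.30)(-0.25) = 0.3750
  C_12 = −[(-0.15)(0.75) − (-0.30)(-0.35)] = 0.2175
  C_13 = (-0.15)(-0.25) − (0.60)(-0.35) = 0.2475
  C_21 = −[(0.00)(0.75) − (-0.35)(-0.25)] = 0.0875
  C_22 = (0.70)(0.75) − (-0.35)(-0.35) = 0.4025
  C_23 = −[(0.70)(-0.25) − (0.00)(-0.35)] = 0.1750
  C_31 = (0.00)(-0.30) − (-0.35)(0.60) = 0.2100
  C_32 = −[(0.70)(-0.30) − (-0.35)(-0.15)] = 0.2625
  C_33 = (0.70)(0.60) − (0.00)(-0.15) = 0.4200
det(I−A) = Σ_j (I−A)_1j·C_1j = (0.70)(0.3750) + (0.00)(0.2175) + (-0.35)(0.2475) = 0.175875
adj(I−A) = Cᵀ =
  [ 0.3750   0.0875   0.2100]
  [ 0.2175   0.4025   0.2625]
  [ 0.2475   0.1750   0.4200]
(I − A)⁻¹ = adj(I−A) / det(I−A) ≈
  [   2.1322     0.4975     1.1940]
  [   1.2367     2.2886     1.4925]
  [   1.4072     0.9950     2.3881]
x = (I − A)⁻¹ d = adj(I−A)·d / det(I−A), with det(I−A) = 0.175875:
  x_1 = (0.3750·260 + 0.0875·60 + 0.2100·50) / 0.175875 = 113.25 / 0.175875 ≈ 643.9
  x_2 = (0.2175·260 + 0.4025·60 + 0.2625·50) / 0.175875 = 93.825 / 0.175875 ≈ 533.5
  x_3 = (0.2475·260 + 0.1750·60 + 0.4200·50) / 0.175875 = 95.85 / 0.175875 ≈ 545.0

x_1 = 643.9, x_2 = 533.5, x_3 = 545.0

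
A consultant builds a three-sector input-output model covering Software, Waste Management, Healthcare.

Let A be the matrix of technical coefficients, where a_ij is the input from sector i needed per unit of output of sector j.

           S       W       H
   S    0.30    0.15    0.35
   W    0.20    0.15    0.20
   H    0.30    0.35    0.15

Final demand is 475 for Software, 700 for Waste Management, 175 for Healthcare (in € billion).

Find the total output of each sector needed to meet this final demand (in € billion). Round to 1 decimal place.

I − A =
  [   0.70    -0.15    -0.35]
  [  -0.20     0.85    -0.20]
  [  -0.30    -0.35     0.85]
Cofactors of I−A, C_ij = (−1)^(i+j)·(minor ij) (rows/columns in the sector order above):
  C_11 = (0.85)(0.85) − (-0.20)(-0.35) = 0.6525
  C_12 = −[(-0.20)(0.85) − (-0.20)(-0.30)] = 0.2300
  C_13 = (-0.20)(-0.35) − (0.85)(-0.30) = 0.3250
  C_21 = −[(-0.15)(0.85) − (-0.35)(-0.35)] = 0.2500
  C_22 = (0.70)(0.85) − (-0.35)(-0.30) = 0.4900
  C_23 = −[(0.70)(-0.35) − (-0.15)(-0.30)] = 0.2900
  C_31 = (-0.15)(-0.20) − (-0.35)(0.85) = 0.3275
  C_32 = −[(0.70)(-0.20) − (-0.35)(-0.20)] = 0.2100
  C_33 = (0.70)(0.85) − (-0.15)(-0.20) = 0.5650
det(I−A) = Σ_j (I−A)_1j·C_1j = (0.70)(0.6525) + (-0.15)(0.2300) + (-0.35)(0.3250) = 0.3085
adj(I−A) = Cᵀ =
  [ 0.6525   0.2500   0.3275]
  [ 0.2300   0.4900   0.2100]
  [ 0.3250   0.2900   0.5650]
(I − A)⁻¹ = adj(I−A) / det(I−A) ≈
  [   2.1151     0.8104     1.0616]
  [   0.7455     1.5883     0.6807]
  [   1.0535     0.9400     1.8314]
x = (I − A)⁻¹ d = adj(I−A)·d / det(I−A), with det(I−A) = 0.3085:
  x_S = (0.6525·475 + 0.2500·700 + 0.3275·175) / 0.3085 = 542.25 / 0.3085 ≈ 1757.7
  x_W = (0.2300·475 + 0.4900·700 + 0.2100·175) / 0.3085 = 489.00 / 0.3085 ≈ 1585.1
  x_H = (0.3250·475 + 0.2900·700 + 0.5650·175) / 0.3085 = 456.25 / 0.3085 ≈ 1478.9

x_S = 1757.7, x_W = 1585.1, x_H = 1478.9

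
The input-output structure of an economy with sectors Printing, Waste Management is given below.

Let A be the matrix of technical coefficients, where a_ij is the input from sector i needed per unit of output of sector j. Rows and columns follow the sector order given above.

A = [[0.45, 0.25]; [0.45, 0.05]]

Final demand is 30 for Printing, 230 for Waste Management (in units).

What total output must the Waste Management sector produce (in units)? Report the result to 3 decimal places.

x_W = 341.463

I − A =
  [   0.55    -0.25]
  [  -0.45     0.95]
det(I−A) = (0.55)(0.95) − (-0.25)(-0.45) = 0.4100
adj(I−A) = [[0.95, 0.25], [0.45, 0.55]]
(I − A)⁻¹ = adj(I−A) / det(I−A) ≈
  [   2.3171     0.6098]
  [   1.0976     1.3415]
x = (I − A)⁻¹ d = adj(I−A)·d / det(I−A), with det(I−A) = 0.4100:
  x_P = (0.95·30 + 0.25·230) / 0.4100 = 86.00 / 0.4100 ≈ 209.756
  x_W = (0.45·30 + 0.55·230) / 0.4100 = 140.00 / 0.4100 ≈ 341.463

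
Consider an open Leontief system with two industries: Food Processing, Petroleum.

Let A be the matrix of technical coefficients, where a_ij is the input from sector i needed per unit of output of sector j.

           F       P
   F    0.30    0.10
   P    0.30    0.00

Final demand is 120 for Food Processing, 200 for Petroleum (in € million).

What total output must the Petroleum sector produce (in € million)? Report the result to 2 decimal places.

x_P = 262.69

I − A =
  [   0.70    -0.10]
  [  -0.30     1.00]
det(I−A) = (0.70)(1.00) − (-0.10)(-0.30) = 0.6700
adj(I−A) = [[1.00, 0.10], [0.30, 0.70]]
(I − A)⁻¹ = adj(I−A) / det(I−A) ≈
  [   1.4925     0.1493]
  [   0.4478     1.0448]
x = (I − A)⁻¹ d = adj(I−A)·d / det(I−A), with det(I−A) = 0.6700:
  x_F = (1.00·120 + 0.10·200) / 0.6700 = 140.00 / 0.6700 ≈ 208.96
  x_P = (0.30·120 + 0.70·200) / 0.6700 = 176.00 / 0.6700 ≈ 262.69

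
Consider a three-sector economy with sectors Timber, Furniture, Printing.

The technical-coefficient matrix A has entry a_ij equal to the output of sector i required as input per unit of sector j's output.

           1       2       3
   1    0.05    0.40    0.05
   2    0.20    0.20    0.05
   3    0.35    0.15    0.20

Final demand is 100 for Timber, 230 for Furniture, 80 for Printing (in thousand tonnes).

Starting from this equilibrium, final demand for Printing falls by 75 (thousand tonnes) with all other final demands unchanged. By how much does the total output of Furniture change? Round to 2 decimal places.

Δx_2 = -8.38

I − A =
  [   0.95    -0.40    -0.05]
  [  -0.20     0.80    -0.05]
  [  -0.35    -0.15     0.80]
Cofactors of I−A, C_ij = (−1)^(i+j)·(minor ij) (rows/columns in the sector order above):
  C_11 = (0.80)(0.80) − (-0.05)(-0.15) = 0.6325
  C_12 = −[(-0.20)(0.80) − (-0.05)(-0.35)] = 0.1775
  C_13 = (-0.20)(-0.15) − (0.80)(-0.35) = 0.3100
  C_21 = −[(-0.40)(0.80) − (-0.05)(-0.15)] = 0.3275
  C_22 = (0.95)(0.80) − (-0.05)(-0.35) = 0.7425
  C_23 = −[(0.95)(-0.15) − (-0.40)(-0.35)] = 0.2825
  C_31 = (-0.40)(-0.05) − (-0.05)(0.80) = 0.0600
  C_32 = −[(0.95)(-0.05) − (-0.05)(-0.20)] = 0.0575
  C_33 = (0.95)(0.80) − (-0.40)(-0.20) = 0.6800
det(I−A) = Σ_j (I−A)_1j·C_1j = (0.95)(0.6325) + (-0.40)(0.1775) + (-0.05)(0.3100) = 0.514375
adj(I−A) = Cᵀ =
  [ 0.6325   0.3275   0.0600]
  [ 0.1775   0.7425   0.0575]
  [ 0.3100   0.2825   0.6800]
(I − A)⁻¹ = adj(I−A) / det(I−A) ≈
  [   1.2296     0.6367     0.1166]
  [   0.3451     1.4435     0.1118]
  [   0.6027     0.5492     1.3220]
Δx = (I − A)⁻¹ Δd with Δd having -75 in the Printing component and 0 elsewhere.
So Δx_2 = L_23 · (-75), where L_23 = adj(I−A)_23 / det(I−A) = 0.0575 / 0.514375.
Δx_2 = 0.0575 × (-75) / 0.514375 = -4.3125 / 0.514375 ≈ -8.38.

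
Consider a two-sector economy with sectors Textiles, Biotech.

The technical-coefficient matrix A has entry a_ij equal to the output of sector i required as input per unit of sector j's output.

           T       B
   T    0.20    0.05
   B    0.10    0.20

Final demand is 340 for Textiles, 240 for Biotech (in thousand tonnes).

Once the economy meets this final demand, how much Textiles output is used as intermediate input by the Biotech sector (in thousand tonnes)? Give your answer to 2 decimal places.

I − A =
  [   0.80    -0.05]
  [  -0.10     0.80]
det(I−A) = (0.80)(0.80) − (-0.05)(-0.10) = 0.6350
adj(I−A) = [[0.80, 0.05], [0.10, 0.80]]
(I − A)⁻¹ = adj(I−A) / det(I−A) ≈
  [   1.2598     0.0787]
  [   0.1575     1.2598]
First solve x = (I − A)⁻¹ d = adj(I−A)·d / det(I−A); in particular x_B = (0.10·340 + 0.80·240) / 0.6350 = 226.00 / 0.6350 ≈ 355.9055.
Intermediate flow from T to B: z_TB = a_TB · x_B = 0.05 × 226.00 / 0.6350 = 11.30 / 0.6350 ≈ 17.80.

z_TB = 17.80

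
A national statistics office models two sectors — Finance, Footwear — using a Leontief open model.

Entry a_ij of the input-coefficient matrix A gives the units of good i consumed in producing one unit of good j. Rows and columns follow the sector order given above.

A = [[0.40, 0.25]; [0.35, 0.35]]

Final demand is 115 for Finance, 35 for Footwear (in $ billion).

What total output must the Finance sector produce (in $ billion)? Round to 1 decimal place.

x_1 = 276.0

I − A =
  [   0.60    -0.25]
  [  -0.35     0.65]
det(I−A) = (0.60)(0.65) − (-0.25)(-0.35) = 0.3025
adj(I−A) = [[0.65, 0.25], [0.35, 0.60]]
(I − A)⁻¹ = adj(I−A) / det(I−A) ≈
  [   2.1488     0.8264]
  [   1.1570     1.9835]
x = (I − A)⁻¹ d = adj(I−A)·d / det(I−A), with det(I−A) = 0.3025:
  x_1 = (0.65·115 + 0.25·35) / 0.3025 = 83.50 / 0.3025 ≈ 276.0
  x_2 = (0.35·115 + 0.60·35) / 0.3025 = 61.25 / 0.3025 ≈ 202.5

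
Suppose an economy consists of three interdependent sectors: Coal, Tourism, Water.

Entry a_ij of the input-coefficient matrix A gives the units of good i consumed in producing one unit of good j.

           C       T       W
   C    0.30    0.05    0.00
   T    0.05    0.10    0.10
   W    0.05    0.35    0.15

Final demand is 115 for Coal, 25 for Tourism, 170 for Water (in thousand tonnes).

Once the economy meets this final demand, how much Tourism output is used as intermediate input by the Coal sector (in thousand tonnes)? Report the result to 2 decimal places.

I − A =
  [   0.70    -0.05     0.00]
  [  -0.05     0.90    -0.10]
  [  -0.05    -0.35     0.85]
Cofactors of I−A, C_ij = (−1)^(i+j)·(minor ij) (rows/columns in the sector order above):
  C_11 = (0.90)(0.85) − (-0.10)(-0.35) = 0.7300
  C_12 = −[(-0.05)(0.85) − (-0.10)(-0.05)] = 0.0475
  C_13 = (-0.05)(-0.35) − (0.90)(-0.05) = 0.0625
  C_21 = −[(-0.05)(0.85) − (0.00)(-0.35)] = 0.0425
  C_22 = (0.70)(0.85) − (0.00)(-0.05) = 0.5950
  C_23 = −[(0.70)(-0.35) − (-0.05)(-0.05)] = 0.2475
  C_31 = (-0.05)(-0.10) − (0.00)(0.90) = 0.0050
  C_32 = −[(0.70)(-0.10) − (0.00)(-0.05)] = 0.0700
  C_33 = (0.70)(0.90) − (-0.05)(-0.05) = 0.6275
det(I−A) = Σ_j (I−A)_1j·C_1j = (0.70)(0.7300) + (-0.05)(0.0475) + (0.00)(0.0625) = 0.508625
adj(I−A) = Cᵀ =
  [ 0.7300   0.0425   0.0050]
  [ 0.0475   0.5950   0.0700]
  [ 0.0625   0.2475   0.6275]
(I − A)⁻¹ = adj(I−A) / det(I−A) ≈
  [   1.4352     0.0836     0.0098]
  [   0.0934     1.1698     0.1376]
  [   0.1229     0.4866     1.2337]
First solve x = (I − A)⁻¹ d = adj(I−A)·d / det(I−A); in particular x_C = (0.7300·115 + 0.0425·25 + 0.0050·170) / 0.508625 = 85.8625 / 0.508625 ≈ 168.8130.
Intermediate flow from T to C: z_TC = a_TC · x_C = 0.05 × 85.8625 / 0.508625 = 4.293125 / 0.508625 ≈ 8.44.

z_TC = 8.44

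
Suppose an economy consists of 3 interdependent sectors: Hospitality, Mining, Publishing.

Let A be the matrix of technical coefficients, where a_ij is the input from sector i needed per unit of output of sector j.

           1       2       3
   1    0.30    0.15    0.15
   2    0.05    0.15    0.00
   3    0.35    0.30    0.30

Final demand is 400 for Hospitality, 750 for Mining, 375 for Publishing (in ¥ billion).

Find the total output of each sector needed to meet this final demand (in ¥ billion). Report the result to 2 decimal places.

I − A =
  [   0.70    -0.15    -0.15]
  [  -0.05     0.85     0.00]
  [  -0.35    -0.30     0.70]
Cofactors of I−A, C_ij = (−1)^(i+j)·(minor ij) (rows/columns in the sector order above):
  C_11 = (0.85)(0.70) − (0.00)(-0.30) = 0.5950
  C_12 = −[(-0.05)(0.70) − (0.00)(-0.35)] = 0.0350
  C_13 = (-0.05)(-0.30) − (0.85)(-0.35) = 0.3125
  C_21 = −[(-0.15)(0.70) − (-0.15)(-0.30)] = 0.1500
  C_22 = (0.70)(0.70) − (-0.15)(-0.35) = 0.4375
  C_23 = −[(0.70)(-0.30) − (-0.15)(-0.35)] = 0.2625
  C_31 = (-0.15)(0.00) − (-0.15)(0.85) = 0.1275
  C_32 = −[(0.70)(0.00) − (-0.15)(-0.05)] = 0.0075
  C_33 = (0.70)(0.85) − (-0.15)(-0.05) = 0.5875
det(I−A) = Σ_j (I−A)_1j·C_1j = (0.70)(0.5950) + (-0.15)(0.0350) + (-0.15)(0.3125) = 0.364375
adj(I−A) = Cᵀ =
  [ 0.5950   0.1500   0.1275]
  [ 0.0350   0.4375   0.0075]
  [ 0.3125   0.2625   0.5875]
(I − A)⁻¹ = adj(I−A) / det(I−A) ≈
  [   1.6329     0.4117     0.3499]
  [   0.0961     1.2007     0.0206]
  [   0.8576     0.7204     1.6123]
x = (I − A)⁻¹ d = adj(I−A)·d / det(I−A), with det(I−A) = 0.364375:
  x_1 = (0.5950·400 + 0.1500·750 + 0.1275·375) / 0.364375 = 398.3125 / 0.364375 ≈ 1093.14
  x_2 = (0.0350·400 + 0.4375·750 + 0.0075·375) / 0.364375 = 344.9375 / 0.364375 ≈ 946.66
  x_3 = (0.3125·400 + 0.2625·750 + 0.5875·375) / 0.364375 = 542.1875 / 0.364375 ≈ 1487.99

x_1 = 1093.14, x_2 = 946.66, x_3 = 1487.99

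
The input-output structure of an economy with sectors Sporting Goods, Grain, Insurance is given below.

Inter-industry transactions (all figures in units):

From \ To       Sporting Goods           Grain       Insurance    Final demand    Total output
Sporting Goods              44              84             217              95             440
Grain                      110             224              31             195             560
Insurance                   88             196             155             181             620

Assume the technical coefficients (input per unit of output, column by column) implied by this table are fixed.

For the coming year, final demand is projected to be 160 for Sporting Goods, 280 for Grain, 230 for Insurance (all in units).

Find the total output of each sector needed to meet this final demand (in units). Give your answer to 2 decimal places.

Technical coefficients a_ij = z_ij / X_j:
  a_SS = 44/440 = 0.10, a_GS = 110/440 = 0.25, a_IS = 88/440 = 0.20
  a_SG = 84/560 = 0.15, a_GG = 224/560 = 0.40, a_IG = 196/560 = 0.35
  a_SI = 217/620 = 0.35, a_GI = 31/620 = 0.05, a_II = 155/620 = 0.25
I − A =
  [   0.90    -0.15    -0.35]
  [  -0.25     0.60    -0.05]
  [  -0.20    -0.35     0.75]
Cofactors of I−A, C_ij = (−1)^(i+j)·(minor ij) (rows/columns in the sector order above):
  C_11 = (0.60)(0.75) − (-0.05)(-0.35) = 0.4325
  C_12 = −[(-0.25)(0.75) − (-0.05)(-0.20)] = 0.1975
  C_13 = (-0.25)(-0.35) − (0.60)(-0.20) = 0.2075
  C_21 = −[(-0.15)(0.75) − (-0.35)(-0.35)] = 0.2350
  C_22 = (0.90)(0.75) − (-0.35)(-0.20) = 0.6050
  C_23 = −[(0.90)(-0.35) − (-0.15)(-0.20)] = 0.3450
  C_31 = (-0.15)(-0.05) − (-0.35)(0.60) = 0.2175
  C_32 = −[(0.90)(-0.05) − (-0.35)(-0.25)] = 0.1325
  C_33 = (0.90)(0.60) − (-0.15)(-0.25) = 0.5025
det(I−A) = Σ_j (I−A)_1j·C_1j = (0.90)(0.4325) + (-0.15)(0.1975) + (-0.35)(0.2075) = 0.2870
adj(I−A) = Cᵀ =
  [ 0.4325   0.2350   0.2175]
  [ 0.1975   0.6050   0.1325]
  [ 0.2075   0.3450   0.5025]
(I − A)⁻¹ = adj(I−A) / det(I−A) ≈
  [   1.5070     0.8188     0.7578]
  [   0.6882     2.1080     0.4617]
  [   0.7230     1.2021     1.7509]
x = (I − A)⁻¹ d = adj(I−A)·d / det(I−A), with det(I−A) = 0.2870:
  x_S = (0.4325·160 + 0.2350·280 + 0.2175·230) / 0.2870 = 185.025 / 0.2870 ≈ 644.69
  x_G = (0.1975·160 + 0.6050·280 + 0.1325·230) / 0.2870 = 231.475 / 0.2870 ≈ 806.53
  x_I = (0.2075·160 + 0.3450·280 + 0.5025·230) / 0.2870 = 245.375 / 0.2870 ≈ 854.97

x_S = 644.69, x_G = 806.53, x_I = 854.97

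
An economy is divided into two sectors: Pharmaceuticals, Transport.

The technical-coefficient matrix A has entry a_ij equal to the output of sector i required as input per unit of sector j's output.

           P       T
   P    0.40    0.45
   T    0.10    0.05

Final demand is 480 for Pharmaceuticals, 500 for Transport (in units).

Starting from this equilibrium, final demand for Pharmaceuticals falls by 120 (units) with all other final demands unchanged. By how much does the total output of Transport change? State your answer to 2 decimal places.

I − A =
  [   0.60    -0.45]
  [  -0.10     0.95]
det(I−A) = (0.60)(0.95) − (-0.45)(-0.10) = 0.5250
adj(I−A) = [[0.95, 0.45], [0.10, 0.60]]
(I − A)⁻¹ = adj(I−A) / det(I−A) ≈
  [   1.8095     0.8571]
  [   0.1905     1.1429]
Δx = (I − A)⁻¹ Δd with Δd having -120 in the Pharmaceuticals component and 0 elsewhere.
So Δx_T = L_TP · (-120), where L_TP = adj(I−A)_TP / det(I−A) = 0.10 / 0.5250.
Δx_T = 0.10 × (-120) / 0.5250 = -12.00 / 0.5250 ≈ -22.86.

Δx_T = -22.86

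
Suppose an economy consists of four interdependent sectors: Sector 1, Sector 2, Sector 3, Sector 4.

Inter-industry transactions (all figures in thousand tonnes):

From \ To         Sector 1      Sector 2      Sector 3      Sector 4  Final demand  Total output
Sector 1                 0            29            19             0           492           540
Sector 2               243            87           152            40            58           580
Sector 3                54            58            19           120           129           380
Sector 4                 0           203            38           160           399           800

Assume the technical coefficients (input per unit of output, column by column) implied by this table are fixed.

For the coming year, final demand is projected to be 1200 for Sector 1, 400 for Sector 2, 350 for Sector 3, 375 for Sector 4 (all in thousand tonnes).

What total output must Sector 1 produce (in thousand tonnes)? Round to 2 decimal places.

Technical coefficients a_ij = z_ij / X_j:
  a_11 = 0/540 = 0.00, a_21 = 243/540 = 0.45, a_31 = 54/540 = 0.10, a_41 = 0/540 = 0.00
  a_12 = 29/580 = 0.05, a_22 = 87/580 = 0.15, a_32 = 58/580 = 0.10, a_42 = 203/580 = 0.35
  a_13 = 19/380 = 0.05, a_23 = 152/380 = 0.40, a_33 = 19/380 = 0.05, a_43 = 38/380 = 0.10
  a_14 = 0/800 = 0.00, a_24 = 40/800 = 0.05, a_34 = 120/800 = 0.15, a_44 = 160/800 = 0.20
I − A =
  [   1.00    -0.05    -0.05     0.00]
  [  -0.45     0.85    -0.40    -0.05]
  [  -0.10    -0.10     0.95    -0.15]
  [   0.00    -0.35    -0.10     0.80]
Compute the cofactors C_ij = (−1)^(i+j)·(3×3 minor ij) of I−A; the adjugate is their transpose:
adj(I−A) = Cᵀ =
  [ 0.563125   0.043875   0.049375   0.012000]
  [ 0.367750   0.741000   0.343000   0.110625]
  [ 0.125875   0.136500   0.644500   0.129375]
  [ 0.176625   0.341250   0.230625   0.737625]
det(I−A) = Σ_j (I−A)_1j·C_1j = (1.00)(0.563125) + (-0.05)(0.367750) + (-0.05)(0.125875) + (0.00)(0.176625) = 0.53844375
(I − A)⁻¹ = adj(I−A) / det(I−A) ≈
  [   1.0458     0.0815     0.0917     0.0223]
  [   0.6830     1.3762     0.6370     0.2055]
  [   0.2338     0.2535     1.1970     0.2403]
  [   0.3280     0.6338     0.4283     1.3699]
x = (I − A)⁻¹ d = adj(I−A)·d / det(I−A), with det(I−A) = 0.53844375:
  x_1 = (0.563125·1200 + 0.043875·400 + 0.049375·350 + 0.012000·375) / 0.53844375 = 715.08125 / 0.53844375 ≈ 1328.05
  x_2 = (0.367750·1200 + 0.741000·400 + 0.343000·350 + 0.110625·375) / 0.53844375 = 899.234375 / 0.53844375 ≈ 1670.06
  x_3 = (0.125875·1200 + 0.136500·400 + 0.644500·350 + 0.129375·375) / 0.53844375 = 479.740625 / 0.53844375 ≈ 890.98
  x_4 = (0.176625·1200 + 0.341250·400 + 0.230625·350 + 0.737625·375) / 0.53844375 = 705.778125 / 0.53844375 ≈ 1310.77

x_1 = 1328.05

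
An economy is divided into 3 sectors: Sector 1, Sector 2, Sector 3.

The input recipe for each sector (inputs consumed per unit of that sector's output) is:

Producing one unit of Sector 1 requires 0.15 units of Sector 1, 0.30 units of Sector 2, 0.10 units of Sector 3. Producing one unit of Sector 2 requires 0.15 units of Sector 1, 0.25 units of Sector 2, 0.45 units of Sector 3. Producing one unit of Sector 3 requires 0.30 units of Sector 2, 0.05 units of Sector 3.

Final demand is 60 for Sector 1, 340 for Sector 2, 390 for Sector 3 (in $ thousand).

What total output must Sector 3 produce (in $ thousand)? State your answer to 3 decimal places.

I − A =
  [   0.85    -0.15     0.00]
  [  -0.30     0.75    -0.30]
  [  -0.10    -0.45     0.95]
Cofactors of I−A, C_ij = (−1)^(i+j)·(minor ij) (rows/columns in the sector order above):
  C_11 = (0.75)(0.95) − (-0.30)(-0.45) = 0.5775
  C_12 = −[(-0.30)(0.95) − (-0.30)(-0.10)] = 0.3150
  C_13 = (-0.30)(-0.45) − (0.75)(-0.10) = 0.2100
  C_21 = −[(-0.15)(0.95) − (0.00)(-0.45)] = 0.1425
  C_22 = (0.85)(0.95) − (0.00)(-0.10) = 0.8075
  C_23 = −[(0.85)(-0.45) − (-0.15)(-0.10)] = 0.3975
  C_31 = (-0.15)(-0.30) − (0.00)(0.75) = 0.0450
  C_32 = −[(0.85)(-0.30) − (0.00)(-0.30)] = 0.2550
  C_33 = (0.85)(0.75) − (-0.15)(-0.30) = 0.5925
det(I−A) = Σ_j (I−A)_1j·C_1j = (0.85)(0.5775) + (-0.15)(0.3150) + (0.00)(0.2100) = 0.443625
adj(I−A) = Cᵀ =
  [ 0.5775   0.1425   0.0450]
  [ 0.3150   0.8075   0.2550]
  [ 0.2100   0.3975   0.5925]
(I − A)⁻¹ = adj(I−A) / det(I−A) ≈
  [   1.3018     0.3212     0.1014]
  [   0.7101     1.8202     0.5748]
  [   0.4734     0.8960     1.3356]
x = (I − A)⁻¹ d = adj(I−A)·d / det(I−A), with det(I−A) = 0.443625:
  x_1 = (0.5775·60 + 0.1425·340 + 0.0450·390) / 0.443625 = 100.65 / 0.443625 ≈ 226.881
  x_2 = (0.3150·60 + 0.8075·340 + 0.2550·390) / 0.443625 = 392.90 / 0.443625 ≈ 885.658
  x_3 = (0.2100·60 + 0.3975·340 + 0.5925·390) / 0.443625 = 378.825 / 0.443625 ≈ 853.931

x_3 = 853.931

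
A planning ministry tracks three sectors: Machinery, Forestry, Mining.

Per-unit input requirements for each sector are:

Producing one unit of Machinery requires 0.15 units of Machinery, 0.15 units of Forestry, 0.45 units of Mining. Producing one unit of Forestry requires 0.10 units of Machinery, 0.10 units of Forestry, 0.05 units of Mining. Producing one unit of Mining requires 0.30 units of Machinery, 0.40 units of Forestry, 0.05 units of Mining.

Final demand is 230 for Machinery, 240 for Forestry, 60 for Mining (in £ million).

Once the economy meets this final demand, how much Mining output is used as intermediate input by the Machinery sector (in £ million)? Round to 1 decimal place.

I − A =
  [   0.85    -0.10    -0.30]
  [  -0.15     0.90    -0.40]
  [  -0.45    -0.05     0.95]
Cofactors of I−A, C_ij = (−1)^(i+j)·(minor ij) (rows/columns in the sector order above):
  C_11 = (0.90)(0.95) − (-0.40)(-0.05) = 0.8350
  C_12 = −[(-0.15)(0.95) − (-0.40)(-0.45)] = 0.3225
  C_13 = (-0.15)(-0.05) − (0.90)(-0.45) = 0.4125
  C_21 = −[(-0.10)(0.95) − (-0.30)(-0.05)] = 0.1100
  C_22 = (0.85)(0.95) − (-0.30)(-0.45) = 0.6725
  C_23 = −[(0.85)(-0.05) − (-0.10)(-0.45)] = 0.0875
  C_31 = (-0.10)(-0.40) − (-0.30)(0.90) = 0.3100
  C_32 = −[(0.85)(-0.40) − (-0.30)(-0.15)] = 0.3850
  C_33 = (0.85)(0.90) − (-0.10)(-0.15) = 0.7500
det(I−A) = Σ_j (I−A)_1j·C_1j = (0.85)(0.8350) + (-0.10)(0.3225) + (-0.30)(0.4125) = 0.55375
adj(I−A) = Cᵀ =
  [ 0.8350   0.1100   0.3100]
  [ 0.3225   0.6725   0.3850]
  [ 0.4125   0.0875   0.7500]
(I − A)⁻¹ = adj(I−A) / det(I−A) ≈
  [   1.5079     0.1986     0.5598]
  [   0.5824     1.2144     0.6953]
  [   0.7449     0.1580     1.3544]
First solve x = (I − A)⁻¹ d = adj(I−A)·d / det(I−A); in particular x_1 = (0.8350·230 + 0.1100·240 + 0.3100·60) / 0.55375 = 237.05 / 0.55375 ≈ 428.081.
Intermediate flow from 3 to 1: z_31 = a_31 · x_1 = 0.45 × 237.05 / 0.55375 = 106.6725 / 0.55375 ≈ 192.6.

z_31 = 192.6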